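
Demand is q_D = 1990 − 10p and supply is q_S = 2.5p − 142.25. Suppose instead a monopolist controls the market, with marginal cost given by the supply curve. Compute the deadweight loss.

560.90

In inverse form: demand p = 199 − 0.1q, supply p = 56.9 + 0.4q.
Competitive equilibrium: 199 − 0.1q = 56.9 + 0.4q → q* = 284.2, p* = 170.58.
Marginal revenue: MR = 199 − 0.2q. Set MR = MC: 199 − 0.2q = 56.9 + 0.4q → q_m = 236.8333.
Price p_m = 199 − 0.1·236.8333 = 175.3167; MC(q_m) = 56.9 + 0.4·236.8333 = 151.6333.
Competitive q* = 284.2, so Δq = 47.3667; wedge = 175.3167 − 151.6333 = 23.6834.
The triangle = ½ × 47.3667 × 23.6834 = 560.90.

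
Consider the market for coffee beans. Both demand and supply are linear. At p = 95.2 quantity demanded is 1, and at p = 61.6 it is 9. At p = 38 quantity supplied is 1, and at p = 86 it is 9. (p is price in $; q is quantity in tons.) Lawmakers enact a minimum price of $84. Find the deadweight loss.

$44.12

Demand slope = (61.6 − 95.2)/(9 − 1) = −4.2, so p = 99.4 − 4.2q.
Supply slope = (86 − 38)/(9 − 1) = 6, so p = 32 + 6q.
Competitive equilibrium: 99.4 − 4.2q = 32 + 6q → q* = 6.6078, p* = 71.6471.
At the floor p = 84, quantity demanded = (99.4 − 84)/4.2 = 3.6667.
Sellers' marginal cost at q' = 3.6667: 32 + 6·3.6667 = 54.0002.
Δq = 6.6078 − 3.6667 = 2.9411; wedge = 84 − 54.0002 = 29.9998.
DWL = ½ × 2.9411 × 29.9998 = $44.12.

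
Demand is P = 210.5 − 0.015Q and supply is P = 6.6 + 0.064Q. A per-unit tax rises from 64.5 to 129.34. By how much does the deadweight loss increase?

Competitive equilibrium: 210.5 − 0.015Q = 6.6 + 0.064Q → Q* = 2581.0127, P* = 171.7848.
For a per-unit tax t: ΔQ = t/0.079, so DWL = ½·t·(t/0.079) = t²/0.158.
At t = 64.5: DWL = 26330.696. At t = 129.34: DWL = 105878.706.
Increase = 105878.706 − 26330.696 = 79548.01.

79548.01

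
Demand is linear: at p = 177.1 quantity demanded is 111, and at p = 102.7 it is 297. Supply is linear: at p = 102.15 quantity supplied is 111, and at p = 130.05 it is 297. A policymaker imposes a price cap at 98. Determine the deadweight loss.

7390.93

Demand slope = (102.7 − 177.1)/(297 − 111) = −0.4, so p = 221.5 − 0.4q.
Supply slope = (130.05 − 102.15)/(297 − 111) = 0.15, so p = 85.5 + 0.15q.
Competitive equilibrium: 221.5 − 0.4q = 85.5 + 0.15q → q* = 247.27273, p* = 122.59091.
At the ceiling p = 98, quantity supplied = (98 − 85.5)/0.15 = 83.33333.
Willingness to pay at q' = 83.33333: 221.5 − 0.4·83.33333 = 188.16667.
Δq = 247.27273 − 83.33333 = 163.9394; wedge = 188.16667 − 98 = 90.16667.
DWL = ½ × 163.9394 × 90.16667 = 7390.93.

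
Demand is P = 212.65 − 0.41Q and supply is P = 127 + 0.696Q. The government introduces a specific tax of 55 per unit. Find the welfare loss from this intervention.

1367.54

Competitive equilibrium: 212.65 − 0.41Q = 127 + 0.696Q → Q* = 77.4412, P* = 180.8991.
With the tax, the buyer price exceeds the seller price by 55: (212.65 − 0.41Q) − (127 + 0.696Q) = 55 → Q' = 27.7125.
ΔQ = 77.4412 − 27.7125 = 49.7287; the wedge equals the tax, 55.
The triangle = ½ × 49.7287 × 55 = 1367.54.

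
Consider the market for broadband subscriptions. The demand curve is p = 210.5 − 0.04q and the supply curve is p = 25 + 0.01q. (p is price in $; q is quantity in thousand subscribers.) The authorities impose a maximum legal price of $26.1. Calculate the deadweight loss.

Competitive equilibrium: 210.5 − 0.04q = 25 + 0.01q → q* = 3710, p* = 62.1.
At the ceiling p = 26.1, quantity supplied = (26.1 − 25)/0.01 = 110.
Willingness to pay at q' = 110: 210.5 − 0.04·110 = 206.1.
Δq = 3710 − 110 = 3600; wedge = 206.1 − 26.1 = 180.
The triangle = ½ × 3600 × 180 = $324000 thousand.

$324000 thousand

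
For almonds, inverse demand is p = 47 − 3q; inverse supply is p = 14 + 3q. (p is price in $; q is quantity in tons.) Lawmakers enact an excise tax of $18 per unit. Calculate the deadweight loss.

Competitive equilibrium: 47 − 3q = 14 + 3q → q* = 5.5, p* = 30.5.
With the tax, the buyer price exceeds the seller price by 18: (47 − 3q) − (14 + 3q) = 18 → q' = 2.5.
Δq = 5.5 − 2.5 = 3; the wedge equals the tax, 18.
Welfare loss = ½ × 3 × 18 = $27.

$27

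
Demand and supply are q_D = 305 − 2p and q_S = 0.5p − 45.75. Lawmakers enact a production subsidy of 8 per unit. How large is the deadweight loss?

12.80

In inverse form: demand p = 152.5 − 0.5q, supply p = 91.5 + 2q.
Competitive equilibrium: 152.5 − 0.5q = 91.5 + 2q → q* = 24.4, p* = 140.3.
The subsidy lowers effective supply by 8: p = 83.5 + 2q.
New quantity: 152.5 − 0.5q = 83.5 + 2q → q' = 27.6.
Overproduction Δq = 27.6 − 24.4 = 3.2; wedge = subsidy = 8.
DWL = ½ × 3.2 × 8 = 12.80.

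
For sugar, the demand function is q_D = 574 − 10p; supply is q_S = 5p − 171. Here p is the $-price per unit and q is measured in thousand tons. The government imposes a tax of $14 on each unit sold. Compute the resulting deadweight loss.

$326.67 thousand

In inverse form: demand p = 57.4 − 0.1q, supply p = 34.2 + 0.2q.
Competitive equilibrium: 57.4 − 0.1q = 34.2 + 0.2q → q* = 77.3333, p* = 49.6667.
With the tax, the buyer price exceeds the seller price by 14: (57.4 − 0.1q) − (34.2 + 0.2q) = 14 → q' = 30.6667.
Δq = 77.3333 − 30.6667 = 46.6666; the wedge equals the tax, 14.
The triangle = ½ × 46.6666 × 14 = $326.67 thousand.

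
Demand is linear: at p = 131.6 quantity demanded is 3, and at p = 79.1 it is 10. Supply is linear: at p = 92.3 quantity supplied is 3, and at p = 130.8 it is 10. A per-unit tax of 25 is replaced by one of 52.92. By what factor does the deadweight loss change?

4.481

Demand slope = (79.1 − 131.6)/(10 − 3) = −7.5, so p = 154.1 − 7.5q.
Supply slope = (130.8 − 92.3)/(10 − 3) = 5.5, so p = 75.8 + 5.5q.
Competitive equilibrium: 154.1 − 7.5q = 75.8 + 5.5q → q* = 6.0231, p* = 108.9269.
For a per-unit tax t: Δq = t/13, so DWL = ½·t·(t/13) = t²/26.
At t = 25: DWL = 24.038. At t = 52.92: DWL = 107.713.
Ratio = (52.92/25)² = 4.481.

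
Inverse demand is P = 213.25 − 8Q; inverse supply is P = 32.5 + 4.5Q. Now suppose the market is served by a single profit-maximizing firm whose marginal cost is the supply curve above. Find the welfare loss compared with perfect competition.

Competitive equilibrium: 213.25 − 8Q = 32.5 + 4.5Q → Q* = 14.46, P* = 97.57.
Marginal revenue: MR = 213.25 − 16Q. Set MR = MC: 213.25 − 16Q = 32.5 + 4.5Q → Q_m = 8.81707.
Price P_m = 213.25 − 8·8.81707 = 142.71344; MC(Q_m) = 32.5 + 4.5·8.81707 = 72.17682.
Competitive Q* = 14.46, so ΔQ = 5.64293; wedge = 142.71344 − 72.17682 = 70.53662.
DWL = ½ × 5.64293 × 70.53662 = 199.02.

199.02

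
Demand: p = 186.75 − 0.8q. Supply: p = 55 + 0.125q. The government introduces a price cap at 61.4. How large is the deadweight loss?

Competitive equilibrium: 186.75 − 0.8q = 55 + 0.125q → q* = 142.4324, p* = 72.8041.
At the ceiling p = 61.4, quantity supplied = (61.4 − 55)/0.125 = 51.2.
Willingness to pay at q' = 51.2: 186.75 − 0.8·51.2 = 145.79.
Δq = 142.4324 − 51.2 = 91.2324; wedge = 145.79 − 61.4 = 84.39.
Welfare loss = ½ × 91.2324 × 84.39 = 3849.55.

3849.55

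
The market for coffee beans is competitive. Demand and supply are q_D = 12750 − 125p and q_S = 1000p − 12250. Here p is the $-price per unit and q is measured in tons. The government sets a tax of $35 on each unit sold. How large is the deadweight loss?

$68055.56

In inverse form: demand p = 102 − 0.008q, supply p = 12.25 + 0.001q.
Competitive equilibrium: 102 − 0.008q = 12.25 + 0.001q → q* = 9972.2222, p* = 22.2222.
With the tax, the buyer price exceeds the seller price by 35: (102 − 0.008q) − (12.25 + 0.001q) = 35 → q' = 6083.3333.
Δq = 9972.2222 − 6083.3333 = 3888.8889; the wedge equals the tax, 35.
Welfare loss = ½ × 3888.8889 × 35 = $68055.56.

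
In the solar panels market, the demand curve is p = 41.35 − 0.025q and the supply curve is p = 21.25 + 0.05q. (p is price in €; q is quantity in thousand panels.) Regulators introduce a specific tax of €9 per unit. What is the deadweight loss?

Competitive equilibrium: 41.35 − 0.025q = 21.25 + 0.05q → q* = 268, p* = 34.65.
With the tax, the buyer price exceeds the seller price by 9: (41.35 − 0.025q) − (21.25 + 0.05q) = 9 → q' = 148.
Δq = 268 − 148 = 120; the wedge equals the tax, 9.
DWL = ½ × 120 × 9 = €540 thousand.

€540 thousand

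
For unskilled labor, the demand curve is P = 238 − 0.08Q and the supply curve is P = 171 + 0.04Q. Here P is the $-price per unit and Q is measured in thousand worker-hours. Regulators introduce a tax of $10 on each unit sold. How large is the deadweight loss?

Competitive equilibrium: 238 − 0.08Q = 171 + 0.04Q → Q* = 558.3333, P* = 193.3333.
With the tax, the buyer price exceeds the seller price by 10: (238 − 0.08Q) − (171 + 0.04Q) = 10 → Q' = 475.
ΔQ = 558.3333 − 475 = 83.3333; the wedge equals the tax, 10.
The triangle = ½ × 83.3333 × 10 = $416.67 thousand.

$416.67 thousand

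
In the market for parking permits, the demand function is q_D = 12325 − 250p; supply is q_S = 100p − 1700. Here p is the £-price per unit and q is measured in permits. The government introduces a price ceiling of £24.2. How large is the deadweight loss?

In inverse form: demand p = 49.3 − 0.004q, supply p = 17 + 0.01q.
Competitive equilibrium: 49.3 − 0.004q = 17 + 0.01q → q* = 2307.1429, p* = 40.0714.
At the ceiling p = 24.2, quantity supplied = (24.2 − 17)/0.01 = 720.
Willingness to pay at q' = 720: 49.3 − 0.004·720 = 46.42.
Δq = 2307.1429 − 720 = 1587.1429; wedge = 46.42 − 24.2 = 22.22.
Welfare loss = ½ × 1587.1429 × 22.22 = £17633.16.

£17633.16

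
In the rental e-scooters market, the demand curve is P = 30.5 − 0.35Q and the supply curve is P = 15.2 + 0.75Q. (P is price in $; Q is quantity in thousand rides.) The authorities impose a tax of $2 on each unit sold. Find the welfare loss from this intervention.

$1.82 thousand

Competitive equilibrium: 30.5 − 0.35Q = 15.2 + 0.75Q → Q* = 13.9091, P* = 25.6318.
With the tax, the buyer price exceeds the seller price by 2: (30.5 − 0.35Q) − (15.2 + 0.75Q) = 2 → Q' = 12.0909.
ΔQ = 13.9091 − 12.0909 = 1.8182; the wedge equals the tax, 2.
The triangle = ½ × 1.8182 × 2 = $1.82 thousand.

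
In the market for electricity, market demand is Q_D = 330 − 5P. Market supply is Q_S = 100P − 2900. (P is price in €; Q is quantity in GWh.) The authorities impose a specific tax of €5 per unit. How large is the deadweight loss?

€59.52

In inverse form: demand P = 66 − 0.2Q, supply P = 29 + 0.01Q.
Competitive equilibrium: 66 − 0.2Q = 29 + 0.01Q → Q* = 176.1905, P* = 30.7619.
With the tax, the buyer price exceeds the seller price by 5: (66 − 0.2Q) − (29 + 0.01Q) = 5 → Q' = 152.381.
ΔQ = 176.1905 − 152.381 = 23.8095; the wedge equals the tax, 5.
DWL = ½ × 23.8095 × 5 = €59.52.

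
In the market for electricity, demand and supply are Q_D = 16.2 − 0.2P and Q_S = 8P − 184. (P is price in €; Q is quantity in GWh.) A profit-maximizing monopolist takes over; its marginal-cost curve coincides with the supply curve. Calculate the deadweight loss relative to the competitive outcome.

€80.04

In inverse form: demand P = 81 − 5Q, supply P = 23 + 0.125Q.
Competitive equilibrium: 81 − 5Q = 23 + 0.125Q → Q* = 11.3171, P* = 24.4146.
Marginal revenue: MR = 81 − 10Q. Set MR = MC: 81 − 10Q = 23 + 0.125Q → Q_m = 5.7284.
Price P_m = 81 − 5·5.7284 = 52.358; MC(Q_m) = 23 + 0.125·5.7284 = 23.7161.
Competitive Q* = 11.3171, so ΔQ = 5.5887; wedge = 52.358 − 23.7161 = 28.6419.
Deadweight loss = ½ × 5.5887 × 28.6419 = €80.04.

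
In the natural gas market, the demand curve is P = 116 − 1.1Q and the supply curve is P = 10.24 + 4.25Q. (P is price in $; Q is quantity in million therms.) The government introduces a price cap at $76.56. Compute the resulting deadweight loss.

$46.37 million

Competitive equilibrium: 116 − 1.1Q = 10.24 + 4.25Q → Q* = 19.7682, P* = 94.255.
At the ceiling P = 76.56, quantity supplied = (76.56 − 10.24)/4.25 = 15.6047.
Willingness to pay at Q' = 15.6047: 116 − 1.1·15.6047 = 98.8348.
ΔQ = 19.7682 − 15.6047 = 4.1635; wedge = 98.8348 − 76.56 = 22.2748.
The triangle = ½ × 4.1635 × 22.2748 = $46.37 million.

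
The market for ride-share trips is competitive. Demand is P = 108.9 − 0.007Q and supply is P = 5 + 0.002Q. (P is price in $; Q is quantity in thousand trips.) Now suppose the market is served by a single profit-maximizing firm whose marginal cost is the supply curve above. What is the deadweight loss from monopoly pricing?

$114792.81 thousand

Competitive equilibrium: 108.9 − 0.007Q = 5 + 0.002Q → Q* = 11544.44444, P* = 28.08889.
Marginal revenue: MR = 108.9 − 0.014Q. Set MR = MC: 108.9 − 0.014Q = 5 + 0.002Q → Q_m = 6493.75.
Price P_m = 108.9 − 0.007·6493.75 = 63.44375; MC(Q_m) = 5 + 0.002·6493.75 = 17.9875.
Competitive Q* = 11544.44444, so ΔQ = 5050.69444; wedge = 63.44375 − 17.9875 = 45.45625.
Welfare loss = ½ × 5050.69444 × 45.45625 = $114792.81 thousand.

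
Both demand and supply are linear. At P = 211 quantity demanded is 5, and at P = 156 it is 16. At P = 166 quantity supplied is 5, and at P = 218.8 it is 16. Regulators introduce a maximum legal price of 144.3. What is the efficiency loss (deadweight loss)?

Demand slope = (156 − 211)/(16 − 5) = −5, so P = 236 − 5Q.
Supply slope = (218.8 − 166)/(16 − 5) = 4.8, so P = 142 + 4.8Q.
Competitive equilibrium: 236 − 5Q = 142 + 4.8Q → Q* = 9.5918, P* = 188.0408.
At the ceiling P = 144.3, quantity supplied = (144.3 − 142)/4.8 = 0.4792.
Willingness to pay at Q' = 0.4792: 236 − 5·0.4792 = 233.604.
ΔQ = 9.5918 − 0.4792 = 9.1126; wedge = 233.604 − 144.3 = 89.304.
DWL = ½ × 9.1126 × 89.304 = 406.90.

406.90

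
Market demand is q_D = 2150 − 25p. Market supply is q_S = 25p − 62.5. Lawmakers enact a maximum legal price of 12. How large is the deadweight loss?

26001.56

In inverse form: demand p = 86 − 0.04q, supply p = 2.5 + 0.04q.
Competitive equilibrium: 86 − 0.04q = 2.5 + 0.04q → q* = 1043.75, p* = 44.25.
At the ceiling p = 12, quantity supplied = (12 − 2.5)/0.04 = 237.5.
Willingness to pay at q' = 237.5: 86 − 0.04·237.5 = 76.5.
Δq = 1043.75 − 237.5 = 806.25; wedge = 76.5 − 12 = 64.5.
Welfare loss = ½ × 806.25 × 64.5 = 26001.56.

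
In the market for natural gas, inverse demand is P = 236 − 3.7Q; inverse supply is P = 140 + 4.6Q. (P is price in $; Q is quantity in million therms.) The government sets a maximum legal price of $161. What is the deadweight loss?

Competitive equilibrium: 236 − 3.7Q = 140 + 4.6Q → Q* = 11.5663, P* = 193.2048.
At the ceiling P = 161, quantity supplied = (161 − 140)/4.6 = 4.5652.
Willingness to pay at Q' = 4.5652: 236 − 3.7·4.5652 = 219.1088.
ΔQ = 11.5663 − 4.5652 = 7.0011; wedge = 219.1088 − 161 = 58.1088.
The triangle = ½ × 7.0011 × 58.1088 = $203.41 million.

$203.41 million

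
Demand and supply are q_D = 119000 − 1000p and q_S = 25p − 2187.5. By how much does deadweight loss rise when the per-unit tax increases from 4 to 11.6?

1445.85

In inverse form: demand p = 119 − 0.001q, supply p = 87.5 + 0.04q.
Competitive equilibrium: 119 − 0.001q = 87.5 + 0.04q → q* = 768.2927, p* = 118.2317.
For a per-unit tax t: Δq = t/0.041, so DWL = ½·t·(t/0.041) = t²/0.082.
At t = 4: DWL = 195.122. At t = 11.6: DWL = 1640.976.
Increase = 1640.976 − 195.122 = 1445.85.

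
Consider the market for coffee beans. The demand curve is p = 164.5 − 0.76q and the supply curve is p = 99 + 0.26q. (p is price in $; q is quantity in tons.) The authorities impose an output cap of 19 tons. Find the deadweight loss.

Competitive equilibrium: 164.5 − 0.76q = 99 + 0.26q → q* = 64.2157, p* = 115.6961.
At q = 19: demand price = 164.5 − 0.76·19 = 150.06; supply price = 99 + 0.26·19 = 103.94.
Δq = 64.2157 − 19 = 45.2157; wedge = 150.06 − 103.94 = 46.12.
DWL = ½ × 45.2157 × 46.12 = $1042.67.

$1042.67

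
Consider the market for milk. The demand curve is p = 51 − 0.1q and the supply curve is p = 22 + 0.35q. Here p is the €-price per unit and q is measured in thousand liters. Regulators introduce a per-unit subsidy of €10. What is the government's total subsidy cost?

Competitive equilibrium: 51 − 0.1q = 22 + 0.35q → q* = 64.4444, p* = 44.5556.
The subsidy lowers effective supply by 10: p = 12 + 0.35q.
New quantity: 51 − 0.1q = 12 + 0.35q → q' = 86.6667.
Total subsidy cost = 10 × 86.6667 = €866.67 thousand.

€866.67 thousand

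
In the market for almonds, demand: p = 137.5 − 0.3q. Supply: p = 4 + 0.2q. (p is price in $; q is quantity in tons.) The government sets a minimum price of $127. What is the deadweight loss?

$13456

Competitive equilibrium: 137.5 − 0.3q = 4 + 0.2q → q* = 267, p* = 57.4.
At the floor p = 127, quantity demanded = (137.5 − 127)/0.3 = 35.
Sellers' marginal cost at q' = 35: 4 + 0.2·35 = 11.
Δq = 267 − 35 = 232; wedge = 127 − 11 = 116.
Welfare loss = ½ × 232 × 116 = $13456.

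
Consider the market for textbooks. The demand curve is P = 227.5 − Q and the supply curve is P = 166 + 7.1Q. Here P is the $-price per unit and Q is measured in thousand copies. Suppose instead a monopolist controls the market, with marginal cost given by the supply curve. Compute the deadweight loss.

Competitive equilibrium: 227.5 − Q = 166 + 7.1Q → Q* = 7.5926, P* = 219.9074.
Marginal revenue: MR = 227.5 − 2Q. Set MR = MC: 227.5 − 2Q = 166 + 7.1Q → Q_m = 6.7582.
Price P_m = 227.5 − 1·6.7582 = 220.7418; MC(Q_m) = 166 + 7.1·6.7582 = 213.9832.
Competitive Q* = 7.5926, so ΔQ = 0.8344; wedge = 220.7418 − 213.9832 = 6.7586.
Welfare loss = ½ × 0.8344 × 6.7586 = $2.82 thousand.

$2.82 thousand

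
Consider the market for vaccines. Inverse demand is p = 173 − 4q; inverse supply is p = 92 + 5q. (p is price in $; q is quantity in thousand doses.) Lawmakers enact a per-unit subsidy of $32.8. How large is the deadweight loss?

Competitive equilibrium: 173 − 4q = 92 + 5q → q* = 9, p* = 137.
The subsidy lowers effective supply by 32.8: p = 59.2 + 5q.
New quantity: 173 − 4q = 59.2 + 5q → q' = 12.6444.
Overproduction Δq = 12.6444 − 9 = 3.6444; wedge = subsidy = 32.8.
Deadweight loss = ½ × 3.6444 × 32.8 = $59.77 thousand.

$59.77 thousand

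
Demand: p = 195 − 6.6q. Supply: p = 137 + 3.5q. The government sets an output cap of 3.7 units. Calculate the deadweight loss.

Competitive equilibrium: 195 − 6.6q = 137 + 3.5q → q* = 5.7426, p* = 157.099.
At q = 3.7: demand price = 195 − 6.6·3.7 = 170.58; supply price = 137 + 3.5·3.7 = 149.95.
Δq = 5.7426 − 3.7 = 2.0426; wedge = 170.58 − 149.95 = 20.63.
The triangle = ½ × 2.0426 × 20.63 = 21.07.

21.07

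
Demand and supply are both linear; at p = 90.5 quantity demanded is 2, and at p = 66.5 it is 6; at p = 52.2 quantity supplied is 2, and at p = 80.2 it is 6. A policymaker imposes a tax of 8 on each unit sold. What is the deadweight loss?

2.46

Demand slope = (66.5 − 90.5)/(6 − 2) = −6, so p = 102.5 − 6q.
Supply slope = (80.2 − 52.2)/(6 − 2) = 7, so p = 38.2 + 7q.
Competitive equilibrium: 102.5 − 6q = 38.2 + 7q → q* = 4.9462, p* = 72.8231.
With the tax, the buyer price exceeds the seller price by 8: (102.5 − 6q) − (38.2 + 7q) = 8 → q' = 4.3308.
Δq = 4.9462 − 4.3308 = 0.6154; the wedge equals the tax, 8.
Deadweight loss = ½ × 0.6154 × 8 = 2.46.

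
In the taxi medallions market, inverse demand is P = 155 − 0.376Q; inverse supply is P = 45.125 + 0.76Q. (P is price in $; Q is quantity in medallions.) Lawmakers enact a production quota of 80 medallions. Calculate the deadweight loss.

Competitive equilibrium: 155 − 0.376Q = 45.125 + 0.76Q → Q* = 96.721, P* = 118.6329.
At Q = 80: demand price = 155 − 0.376·80 = 124.92; supply price = 45.125 + 0.76·80 = 105.925.
ΔQ = 96.721 − 80 = 16.721; wedge = 124.92 − 105.925 = 18.995.
Welfare loss = ½ × 16.721 × 18.995 = $158.81.

$158.81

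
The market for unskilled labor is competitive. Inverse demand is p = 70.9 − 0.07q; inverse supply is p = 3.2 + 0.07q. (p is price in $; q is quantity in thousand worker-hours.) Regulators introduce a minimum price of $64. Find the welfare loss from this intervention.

$10375.75 thousand

Competitive equilibrium: 70.9 − 0.07q = 3.2 + 0.07q → q* = 483.5714, p* = 37.05.
At the floor p = 64, quantity demanded = (70.9 − 64)/0.07 = 98.5714.
Sellers' marginal cost at q' = 98.5714: 3.2 + 0.07·98.5714 = 10.1.
Δq = 483.5714 − 98.5714 = 385; wedge = 64 − 10.1 = 53.9.
Welfare loss = ½ × 385 × 53.9 = $10375.75 thousand.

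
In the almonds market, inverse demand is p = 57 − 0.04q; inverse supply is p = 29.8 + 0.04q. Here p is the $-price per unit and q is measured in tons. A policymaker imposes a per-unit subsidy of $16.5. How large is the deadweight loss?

$1701.56

Competitive equilibrium: 57 − 0.04q = 29.8 + 0.04q → q* = 340, p* = 43.4.
The subsidy lowers effective supply by 16.5: p = 13.3 + 0.04q.
New quantity: 57 − 0.04q = 13.3 + 0.04q → q' = 546.25.
Overproduction Δq = 546.25 − 340 = 206.25; wedge = subsidy = 16.5.
The triangle = ½ × 206.25 × 16.5 = $1701.56.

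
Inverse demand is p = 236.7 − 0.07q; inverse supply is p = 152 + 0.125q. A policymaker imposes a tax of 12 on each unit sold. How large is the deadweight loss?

Competitive equilibrium: 236.7 − 0.07q = 152 + 0.125q → q* = 434.359, p* = 206.2949.
With the tax, the buyer price exceeds the seller price by 12: (236.7 − 0.07q) − (152 + 0.125q) = 12 → q' = 372.8205.
Δq = 434.359 − 372.8205 = 61.5385; the wedge equals the tax, 12.
Welfare loss = ½ × 61.5385 × 12 = 369.23.

369.23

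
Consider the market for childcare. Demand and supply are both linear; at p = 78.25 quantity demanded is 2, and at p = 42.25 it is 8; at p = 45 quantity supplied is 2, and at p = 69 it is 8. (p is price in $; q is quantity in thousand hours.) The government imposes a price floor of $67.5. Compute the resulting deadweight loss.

$11.76 thousand

Demand slope = (42.25 − 78.25)/(8 − 2) = −6, so p = 90.25 − 6q.
Supply slope = (69 − 45)/(8 − 2) = 4, so p = 37 + 4q.
Competitive equilibrium: 90.25 − 6q = 37 + 4q → q* = 5.325, p* = 58.3.
At the floor p = 67.5, quantity demanded = (90.25 − 67.5)/6 = 3.7917.
Sellers' marginal cost at q' = 3.7917: 37 + 4·3.7917 = 52.1668.
Δq = 5.325 − 3.7917 = 1.5333; wedge = 67.5 − 52.1668 = 15.3332.
DWL = ½ × 1.5333 × 15.3332 = $11.76 thousand.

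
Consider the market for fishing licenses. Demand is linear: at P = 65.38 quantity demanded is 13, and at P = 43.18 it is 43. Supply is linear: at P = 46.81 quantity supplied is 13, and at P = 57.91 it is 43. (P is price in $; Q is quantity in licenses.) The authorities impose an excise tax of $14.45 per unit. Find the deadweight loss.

$94.06

Demand slope = (43.18 − 65.38)/(43 − 13) = −0.74, so P = 75 − 0.74Q.
Supply slope = (57.91 − 46.81)/(43 − 13) = 0.37, so P = 42 + 0.37Q.
Competitive equilibrium: 75 − 0.74Q = 42 + 0.37Q → Q* = 29.7297, P* = 53.
With the tax, the buyer price exceeds the seller price by 14.45: (75 − 0.74Q) − (42 + 0.37Q) = 14.45 → Q' = 16.7117.
ΔQ = 29.7297 − 16.7117 = 13.018; the wedge equals the tax, 14.45.
Deadweight loss = ½ × 13.018 × 14.45 = $94.06.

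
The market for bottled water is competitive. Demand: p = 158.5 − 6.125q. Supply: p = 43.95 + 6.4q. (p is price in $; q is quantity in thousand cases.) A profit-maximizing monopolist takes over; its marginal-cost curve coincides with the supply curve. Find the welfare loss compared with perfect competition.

Competitive equilibrium: 158.5 − 6.125q = 43.95 + 6.4q → q* = 9.1457, p* = 102.4825.
Marginal revenue: MR = 158.5 − 12.25q. Set MR = MC: 158.5 − 12.25q = 43.95 + 6.4q → q_m = 6.1421.
Price p_m = 158.5 − 6.125·6.1421 = 120.8796; MC(q_m) = 43.95 + 6.4·6.1421 = 83.2594.
Competitive q* = 9.1457, so Δq = 3.0036; wedge = 120.8796 − 83.2594 = 37.6202.
Welfare loss = ½ × 3.0036 × 37.6202 = $56.50 thousand.

$56.50 thousand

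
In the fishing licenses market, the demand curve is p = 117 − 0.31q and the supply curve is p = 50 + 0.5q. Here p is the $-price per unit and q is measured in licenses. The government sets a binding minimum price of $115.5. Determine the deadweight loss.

Competitive equilibrium: 117 − 0.31q = 50 + 0.5q → q* = 82.71605, p* = 91.35802.
At the floor p = 115.5, quantity demanded = (117 − 115.5)/0.31 = 4.83871.
Sellers' marginal cost at q' = 4.83871: 50 + 0.5·4.83871 = 52.41936.
Δq = 82.71605 − 4.83871 = 77.87734; wedge = 115.5 − 52.41936 = 63.08064.
DWL = ½ × 77.87734 × 63.08064 = $2456.28.

$2456.28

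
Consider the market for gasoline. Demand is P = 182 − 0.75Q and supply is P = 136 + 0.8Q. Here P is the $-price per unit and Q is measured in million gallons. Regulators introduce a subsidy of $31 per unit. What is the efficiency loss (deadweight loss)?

$310 million

Competitive equilibrium: 182 − 0.75Q = 136 + 0.8Q → Q* = 29.6774, P* = 159.7419.
The subsidy lowers effective supply by 31: P = 105 + 0.8Q.
New quantity: 182 − 0.75Q = 105 + 0.8Q → Q' = 49.6774.
Overproduction ΔQ = 49.6774 − 29.6774 = 20; wedge = subsidy = 31.
DWL = ½ × 20 × 31 = $310 million.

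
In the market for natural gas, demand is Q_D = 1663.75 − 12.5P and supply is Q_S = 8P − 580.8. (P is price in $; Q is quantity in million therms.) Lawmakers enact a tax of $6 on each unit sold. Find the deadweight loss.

In inverse form: demand P = 133.1 − 0.08Q, supply P = 72.6 + 0.125Q.
Competitive equilibrium: 133.1 − 0.08Q = 72.6 + 0.125Q → Q* = 295.122, P* = 109.4902.
With the tax, the buyer price exceeds the seller price by 6: (133.1 − 0.08Q) − (72.6 + 0.125Q) = 6 → Q' = 265.8537.
ΔQ = 295.122 − 265.8537 = 29.2683; the wedge equals the tax, 6.
Deadweight loss = ½ × 29.2683 × 6 = $87.80 million.

$87.80 million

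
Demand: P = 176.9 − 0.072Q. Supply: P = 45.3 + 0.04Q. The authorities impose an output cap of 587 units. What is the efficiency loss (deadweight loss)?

19361.664

Competitive equilibrium: 176.9 − 0.072Q = 45.3 + 0.04Q → Q* = 1175, P* = 92.3.
At Q = 587: demand price = 176.9 − 0.072·587 = 134.636; supply price = 45.3 + 0.04·587 = 68.78.
ΔQ = 1175 − 587 = 588; wedge = 134.636 − 68.78 = 65.856.
Deadweight loss = ½ × 588 × 65.856 = 19361.664.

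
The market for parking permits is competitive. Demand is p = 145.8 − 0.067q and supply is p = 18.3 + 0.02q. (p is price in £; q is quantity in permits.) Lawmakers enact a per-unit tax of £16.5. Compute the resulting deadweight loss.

Competitive equilibrium: 145.8 − 0.067q = 18.3 + 0.02q → q* = 1465.51724, p* = 47.61034.
With the tax, the buyer price exceeds the seller price by 16.5: (145.8 − 0.067q) − (18.3 + 0.02q) = 16.5 → q' = 1275.86207.
Δq = 1465.51724 − 1275.86207 = 189.65517; the wedge equals the tax, 16.5.
Deadweight loss = ½ × 189.65517 × 16.5 = £1564.66.

£1564.66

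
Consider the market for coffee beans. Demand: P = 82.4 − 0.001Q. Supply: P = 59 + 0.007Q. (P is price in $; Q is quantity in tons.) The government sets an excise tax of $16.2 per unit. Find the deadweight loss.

$16402.50

Competitive equilibrium: 82.4 − 0.001Q = 59 + 0.007Q → Q* = 2925, P* = 79.475.
With the tax, the buyer price exceeds the seller price by 16.2: (82.4 − 0.001Q) − (59 + 0.007Q) = 16.2 → Q' = 900.
ΔQ = 2925 − 900 = 2025; the wedge equals the tax, 16.2.
DWL = ½ × 2025 × 16.2 = $16402.50.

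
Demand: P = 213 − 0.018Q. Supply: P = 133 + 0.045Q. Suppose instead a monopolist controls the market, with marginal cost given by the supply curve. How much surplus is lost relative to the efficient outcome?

Competitive equilibrium: 213 − 0.018Q = 133 + 0.045Q → Q* = 1269.8413, P* = 190.1429.
Marginal revenue: MR = 213 − 0.036Q. Set MR = MC: 213 − 0.036Q = 133 + 0.045Q → Q_m = 987.6543.
Price P_m = 213 − 0.018·987.6543 = 195.2222; MC(Q_m) = 133 + 0.045·987.6543 = 177.4444.
Competitive Q* = 1269.8413, so ΔQ = 282.187; wedge = 195.2222 − 177.4444 = 17.7778.
Welfare loss = ½ × 282.187 × 17.7778 = 2508.33.

2508.33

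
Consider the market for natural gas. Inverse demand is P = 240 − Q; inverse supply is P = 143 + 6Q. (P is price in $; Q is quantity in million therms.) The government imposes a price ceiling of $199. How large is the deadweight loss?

Competitive equilibrium: 240 − Q = 143 + 6Q → Q* = 13.8571, P* = 226.1429.
At the ceiling P = 199, quantity supplied = (199 − 143)/6 = 9.3333.
Willingness to pay at Q' = 9.3333: 240 − 1·9.3333 = 230.6667.
ΔQ = 13.8571 − 9.3333 = 4.5238; wedge = 230.6667 − 199 = 31.6667.
The triangle = ½ × 4.5238 × 31.6667 = $71.63 million.

$71.63 million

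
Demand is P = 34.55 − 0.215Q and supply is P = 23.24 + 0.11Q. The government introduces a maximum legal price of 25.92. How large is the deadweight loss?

17.70

Competitive equilibrium: 34.55 − 0.215Q = 23.24 + 0.11Q → Q* = 34.8, P* = 27.068.
At the ceiling P = 25.92, quantity supplied = (25.92 − 23.24)/0.11 = 24.3636.
Willingness to pay at Q' = 24.3636: 34.55 − 0.215·24.3636 = 29.3118.
ΔQ = 34.8 − 24.3636 = 10.4364; wedge = 29.3118 − 25.92 = 3.3918.
DWL = ½ × 10.4364 × 3.3918 = 17.70.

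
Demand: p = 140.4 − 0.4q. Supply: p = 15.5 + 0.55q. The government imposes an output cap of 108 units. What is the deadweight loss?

Competitive equilibrium: 140.4 − 0.4q = 15.5 + 0.55q → q* = 131.4737, p* = 87.8105.
At q = 108: demand price = 140.4 − 0.4·108 = 97.2; supply price = 15.5 + 0.55·108 = 74.9.
Δq = 131.4737 − 108 = 23.4737; wedge = 97.2 − 74.9 = 22.3.
Welfare loss = ½ × 23.4737 × 22.3 = 261.73.

261.73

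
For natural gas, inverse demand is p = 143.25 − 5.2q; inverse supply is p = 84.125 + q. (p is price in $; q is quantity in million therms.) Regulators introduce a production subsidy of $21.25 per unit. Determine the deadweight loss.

Competitive equilibrium: 143.25 − 5.2q = 84.125 + q → q* = 9.5363, p* = 93.6613.
The subsidy lowers effective supply by 21.25: p = 62.875 + q.
New quantity: 143.25 − 5.2q = 62.875 + q → q' = 12.9637.
Overproduction Δq = 12.9637 − 9.5363 = 3.4274; wedge = subsidy = 21.25.
DWL = ½ × 3.4274 × 21.25 = $36.42 million.

$36.42 million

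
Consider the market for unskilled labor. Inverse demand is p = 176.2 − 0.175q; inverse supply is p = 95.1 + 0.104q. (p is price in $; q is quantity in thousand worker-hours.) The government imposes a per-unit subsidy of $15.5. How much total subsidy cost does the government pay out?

$5366.67 thousand

Competitive equilibrium: 176.2 − 0.175q = 95.1 + 0.104q → q* = 290.681, p* = 125.3308.
The subsidy lowers effective supply by 15.5: p = 79.6 + 0.104q.
New quantity: 176.2 − 0.175q = 79.6 + 0.104q → q' = 346.2366.
Total subsidy cost = 15.5 × 346.2366 = $5366.67 thousand.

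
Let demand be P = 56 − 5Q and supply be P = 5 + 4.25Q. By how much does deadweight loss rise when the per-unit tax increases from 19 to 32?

35.84

Competitive equilibrium: 56 − 5Q = 5 + 4.25Q → Q* = 5.5135, P* = 28.4324.
For a per-unit tax t: ΔQ = t/9.25, so DWL = ½·t·(t/9.25) = t²/18.5.
At t = 19: DWL = 19.514. At t = 32: DWL = 55.351.
Increase = 55.351 − 19.514 = 35.84.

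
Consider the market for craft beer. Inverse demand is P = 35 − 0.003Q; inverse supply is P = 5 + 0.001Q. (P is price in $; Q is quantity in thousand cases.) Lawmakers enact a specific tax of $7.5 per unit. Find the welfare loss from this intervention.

$7031.25 thousand

Competitive equilibrium: 35 − 0.003Q = 5 + 0.001Q → Q* = 7500, P* = 12.5.
With the tax, the buyer price exceeds the seller price by 7.5: (35 − 0.003Q) − (5 + 0.001Q) = 7.5 → Q' = 5625.
ΔQ = 7500 − 5625 = 1875; the wedge equals the tax, 7.5.
Welfare loss = ½ × 1875 × 7.5 = $7031.25 thousand.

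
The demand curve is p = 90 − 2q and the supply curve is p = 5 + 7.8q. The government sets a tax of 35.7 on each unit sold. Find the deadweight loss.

Competitive equilibrium: 90 − 2q = 5 + 7.8q → q* = 8.67347, p* = 72.65306.
With the tax, the buyer price exceeds the seller price by 35.7: (90 − 2q) − (5 + 7.8q) = 35.7 → q' = 5.03061.
Δq = 8.67347 − 5.03061 = 3.64286; the wedge equals the tax, 35.7.
Welfare loss = ½ × 3.64286 × 35.7 = 65.025.

65.025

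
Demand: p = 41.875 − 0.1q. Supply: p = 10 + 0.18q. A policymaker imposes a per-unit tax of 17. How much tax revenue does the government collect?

903.125

Competitive equilibrium: 41.875 − 0.1q = 10 + 0.18q → q* = 113.8393, p* = 30.4911.
With the tax, the buyer price exceeds the seller price by 17: (41.875 − 0.1q) − (10 + 0.18q) = 17 → q' = 53.125.
Tax revenue = 17 × 53.125 = 903.125.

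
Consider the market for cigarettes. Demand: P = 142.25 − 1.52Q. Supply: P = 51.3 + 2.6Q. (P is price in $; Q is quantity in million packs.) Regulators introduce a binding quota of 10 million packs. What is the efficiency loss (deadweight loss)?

$300.37 million

Competitive equilibrium: 142.25 − 1.52Q = 51.3 + 2.6Q → Q* = 22.0752, P* = 108.6956.
At Q = 10: demand price = 142.25 − 1.52·10 = 127.05; supply price = 51.3 + 2.6·10 = 77.3.
ΔQ = 22.0752 − 10 = 12.0752; wedge = 127.05 − 77.3 = 49.75.
Deadweight loss = ½ × 12.0752 × 49.75 = $300.37 million.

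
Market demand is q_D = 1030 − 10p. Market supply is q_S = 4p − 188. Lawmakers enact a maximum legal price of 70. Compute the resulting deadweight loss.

In inverse form: demand p = 103 − 0.1q, supply p = 47 + 0.25q.
Competitive equilibrium: 103 − 0.1q = 47 + 0.25q → q* = 160, p* = 87.
At the ceiling p = 70, quantity supplied = (70 − 47)/0.25 = 92.
Willingness to pay at q' = 92: 103 − 0.1·92 = 93.8.
Δq = 160 − 92 = 68; wedge = 93.8 − 70 = 23.8.
Deadweight loss = ½ × 68 × 23.8 = 809.20.

809.20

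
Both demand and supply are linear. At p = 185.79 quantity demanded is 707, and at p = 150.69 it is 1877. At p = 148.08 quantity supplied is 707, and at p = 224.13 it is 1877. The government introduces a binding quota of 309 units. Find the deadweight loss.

Demand slope = (150.69 − 185.79)/(1877 − 707) = −0.03, so p = 207 − 0.03q.
Supply slope = (224.13 − 148.08)/(1877 − 707) = 0.065, so p = 102.125 + 0.065q.
Competitive equilibrium: 207 − 0.03q = 102.125 + 0.065q → q* = 1103.9474, p* = 173.8816.
At q = 309: demand price = 207 − 0.03·309 = 197.73; supply price = 102.125 + 0.065·309 = 122.21.
Δq = 1103.9474 − 309 = 794.9474; wedge = 197.73 − 122.21 = 75.52.
Deadweight loss = ½ × 794.9474 × 75.52 = 30017.21.

30017.21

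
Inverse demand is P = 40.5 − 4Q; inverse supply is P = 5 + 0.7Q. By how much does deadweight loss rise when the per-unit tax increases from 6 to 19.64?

37.21

Competitive equilibrium: 40.5 − 4Q = 5 + 0.7Q → Q* = 7.5532, P* = 10.2872.
For a per-unit tax t: ΔQ = t/4.7, so DWL = ½·t·(t/4.7) = t²/9.4.
At t = 6: DWL = 3.83. At t = 19.64: DWL = 41.035.
Increase = 41.035 − 3.83 = 37.21.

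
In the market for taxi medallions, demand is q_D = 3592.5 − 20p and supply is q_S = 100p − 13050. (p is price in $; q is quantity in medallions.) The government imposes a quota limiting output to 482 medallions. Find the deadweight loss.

$3402.02

In inverse form: demand p = 179.625 − 0.05q, supply p = 130.5 + 0.01q.
Competitive equilibrium: 179.625 − 0.05q = 130.5 + 0.01q → q* = 818.75, p* = 138.6875.
At q = 482: demand price = 179.625 − 0.05·482 = 155.525; supply price = 130.5 + 0.01·482 = 135.32.
Δq = 818.75 − 482 = 336.75; wedge = 155.525 − 135.32 = 20.205.
The triangle = ½ × 336.75 × 20.205 = $3402.02.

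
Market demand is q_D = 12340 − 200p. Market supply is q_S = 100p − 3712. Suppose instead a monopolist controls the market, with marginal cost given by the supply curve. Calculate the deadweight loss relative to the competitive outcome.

1258.70

In inverse form: demand p = 61.7 − 0.005q, supply p = 37.12 + 0.01q.
Competitive equilibrium: 61.7 − 0.005q = 37.12 + 0.01q → q* = 1638.6667, p* = 53.5067.
Marginal revenue: MR = 61.7 − 0.01q. Set MR = MC: 61.7 − 0.01q = 37.12 + 0.01q → q_m = 1229.
Price p_m = 61.7 − 0.005·1229 = 55.555; MC(q_m) = 37.12 + 0.01·1229 = 49.41.
Competitive q* = 1638.6667, so Δq = 409.6667; wedge = 55.555 − 49.41 = 6.145.
The triangle = ½ × 409.6667 × 6.145 = 1258.70.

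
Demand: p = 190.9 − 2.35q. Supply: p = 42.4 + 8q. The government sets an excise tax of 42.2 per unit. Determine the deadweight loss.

86.03

Competitive equilibrium: 190.9 − 2.35q = 42.4 + 8q → q* = 14.3478, p* = 157.1826.
With the tax, the buyer price exceeds the seller price by 42.2: (190.9 − 2.35q) − (42.4 + 8q) = 42.2 → q' = 10.2705.
Δq = 14.3478 − 10.2705 = 4.0773; the wedge equals the tax, 42.2.
Deadweight loss = ½ × 4.0773 × 42.2 = 86.03.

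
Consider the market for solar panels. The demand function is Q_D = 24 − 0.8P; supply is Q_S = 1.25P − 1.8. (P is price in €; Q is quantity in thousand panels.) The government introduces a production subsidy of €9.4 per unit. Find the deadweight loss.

In inverse form: demand P = 30 − 1.25Q, supply P = 1.44 + 0.8Q.
Competitive equilibrium: 30 − 1.25Q = 1.44 + 0.8Q → Q* = 13.9317, P* = 12.5854.
The subsidy lowers effective supply by 9.4: P = 0.8Q − 7.96.
New quantity: 30 − 1.25Q = 0.8Q − 7.96 → Q' = 18.5171.
Overproduction ΔQ = 18.5171 − 13.9317 = 4.5854; wedge = subsidy = 9.4.
The triangle = ½ × 4.5854 × 9.4 = €21.55 thousand.

€21.55 thousand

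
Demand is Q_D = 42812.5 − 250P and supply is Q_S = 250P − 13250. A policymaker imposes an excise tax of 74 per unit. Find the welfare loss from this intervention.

In inverse form: demand P = 171.25 − 0.004Q, supply P = 53 + 0.004Q.
Competitive equilibrium: 171.25 − 0.004Q = 53 + 0.004Q → Q* = 14781.25, P* = 112.125.
With the tax, the buyer price exceeds the seller price by 74: (171.25 − 0.004Q) − (53 + 0.004Q) = 74 → Q' = 5531.25.
ΔQ = 14781.25 − 5531.25 = 9250; the wedge equals the tax, 74.
Deadweight loss = ½ × 9250 × 74 = 342250.

342250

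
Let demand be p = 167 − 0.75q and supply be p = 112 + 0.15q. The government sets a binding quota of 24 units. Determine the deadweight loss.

Competitive equilibrium: 167 − 0.75q = 112 + 0.15q → q* = 61.1111, p* = 121.1667.
At q = 24: demand price = 167 − 0.75·24 = 149; supply price = 112 + 0.15·24 = 115.6.
Δq = 61.1111 − 24 = 37.1111; wedge = 149 − 115.6 = 33.4.
Welfare loss = ½ × 37.1111 × 33.4 = 619.76.

619.76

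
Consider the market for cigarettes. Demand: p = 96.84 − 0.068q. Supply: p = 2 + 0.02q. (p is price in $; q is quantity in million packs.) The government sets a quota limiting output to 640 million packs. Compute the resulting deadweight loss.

$8430.63 million

Competitive equilibrium: 96.84 − 0.068q = 2 + 0.02q → q* = 1077.7273, p* = 23.5545.
At q = 640: demand price = 96.84 − 0.068·640 = 53.32; supply price = 2 + 0.02·640 = 14.8.
Δq = 1077.7273 − 640 = 437.7273; wedge = 53.32 − 14.8 = 38.52.
Deadweight loss = ½ × 437.7273 × 38.52 = $8430.63 million.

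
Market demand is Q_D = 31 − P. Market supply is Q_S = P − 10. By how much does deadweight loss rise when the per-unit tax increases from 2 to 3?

In inverse form: demand P = 31 − Q, supply P = 10 + Q.
Competitive equilibrium: 31 − Q = 10 + Q → Q* = 10.5, P* = 20.5.
For a per-unit tax t: ΔQ = t/2, so DWL = ½·t·(t/2) = t²/4.
At t = 2: DWL = 1. At t = 3: DWL = 2.25.
Increase = 2.25 − 1 = 1.25.

1.25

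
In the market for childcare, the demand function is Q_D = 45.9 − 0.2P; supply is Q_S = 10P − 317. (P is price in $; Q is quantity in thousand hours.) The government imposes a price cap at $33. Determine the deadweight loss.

$1695.32 thousand

In inverse form: demand P = 229.5 − 5Q, supply P = 31.7 + 0.1Q.
Competitive equilibrium: 229.5 − 5Q = 31.7 + 0.1Q → Q* = 38.7843, P* = 35.5784.
At the ceiling P = 33, quantity supplied = (33 − 31.7)/0.1 = 13.
Willingness to pay at Q' = 13: 229.5 − 5·13 = 164.5.
ΔQ = 38.7843 − 13 = 25.7843; wedge = 164.5 − 33 = 131.5.
Deadweight loss = ½ × 25.7843 × 131.5 = $1695.32 thousand.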